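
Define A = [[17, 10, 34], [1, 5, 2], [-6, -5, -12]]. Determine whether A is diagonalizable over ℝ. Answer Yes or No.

Characteristic polynomial: p(λ) = λ^3 - 10λ^2 + 25λ = λ(λ - 5)^2.
λ = 5 has algebraic multiplicity 2; rank(A − 5I) = 2, so geometric multiplicity = 1.
Geometric multiplicity < algebraic multiplicity, so A is not diagonalizable.

No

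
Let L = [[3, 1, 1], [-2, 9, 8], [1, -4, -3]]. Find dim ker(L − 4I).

L − 4I = [[-1, 1, 1], [-2, 5, 8], [1, -4, -7]].
This matrix has rank 2, so its null space has dimension 3 − 2 = 1.

1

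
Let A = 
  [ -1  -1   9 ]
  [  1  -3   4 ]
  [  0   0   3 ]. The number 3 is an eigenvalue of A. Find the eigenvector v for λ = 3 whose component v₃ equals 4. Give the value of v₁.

A − 3I = [[-4, -1, 9], [1, -6, 4], [0, 0, 0]].
Solving (A − 3I)v = 0 gives the eigenspace spanned by (8, 4, 4).
With v₃ = 4, v = (8, 4, 4), so v₁ = 8.

8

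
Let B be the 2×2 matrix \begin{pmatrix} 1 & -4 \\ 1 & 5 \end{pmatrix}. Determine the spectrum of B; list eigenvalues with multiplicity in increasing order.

3, 3

Characteristic polynomial: p(t) = t^2 - 6t + 9 = (t - 3)^2.
Roots (with multiplicity): 3, 3.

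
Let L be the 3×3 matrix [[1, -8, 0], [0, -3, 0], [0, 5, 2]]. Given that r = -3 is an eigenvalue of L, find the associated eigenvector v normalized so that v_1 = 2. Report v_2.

L + 3I = [[4, -8, 0], [0, 0, 0], [0, 5, 5]].
Solving (L + 3I)v = 0 gives the eigenspace spanned by (2, 1, -1).
With v_1 = 2, v = (2, 1, -1), so v_2 = 1.

1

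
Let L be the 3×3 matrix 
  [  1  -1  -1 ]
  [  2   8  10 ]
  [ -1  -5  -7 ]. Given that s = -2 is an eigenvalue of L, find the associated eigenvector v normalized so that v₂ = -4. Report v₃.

L + 2I = [[3, -1, -1], [2, 10, 10], [-1, -5, -5]].
Solving (L + 2I)v = 0 gives the eigenspace spanned by (0, -4, 4).
With v₂ = -4, v = (0, -4, 4), so v₃ = 4.

4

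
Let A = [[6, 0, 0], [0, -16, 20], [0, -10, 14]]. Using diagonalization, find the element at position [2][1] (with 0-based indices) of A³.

-280

Characteristic polynomial: t^3 - 4t^2 - 36t + 144 = (t - 6)(t - 4)(t + 6), so the eigenvalues are -6, 4, 6.
t=6: eigenvector (1, 0, 0).
t=-6: eigenvector (0, 2, 1).
t=4: eigenvector (0, 1, 1).
P = [[1, 0, 0], [0, 2, 1], [0, 1, 1]], D = diag(6, -6, 4), P⁻¹ = [[1, 0, 0], [0, 1, -1], [0, -1, 2]].
A³ = P·diag(216, -216, 64)·P⁻¹ = [[216, 0, 0], [0, -496, 560], [0, -280, 344]].
The requested entry is -280.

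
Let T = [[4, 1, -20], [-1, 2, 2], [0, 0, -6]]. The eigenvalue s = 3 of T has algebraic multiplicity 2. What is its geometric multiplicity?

T − 3I = [[1, 1, -20], [-1, -1, 2], [0, 0, -9]].
This matrix has rank 2, so its null space has dimension 3 − 2 = 1.

1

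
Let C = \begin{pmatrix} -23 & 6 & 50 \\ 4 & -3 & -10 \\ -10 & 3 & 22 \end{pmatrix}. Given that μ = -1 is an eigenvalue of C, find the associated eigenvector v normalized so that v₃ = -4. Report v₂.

C + 1I = [[-22, 6, 50], [4, -2, -10], [-10, 3, 23]].
Solving (C + 1I)v = 0 gives the eigenspace spanned by (-8, 4, -4).
With v₃ = -4, v = (-8, 4, -4), so v₂ = 4.

4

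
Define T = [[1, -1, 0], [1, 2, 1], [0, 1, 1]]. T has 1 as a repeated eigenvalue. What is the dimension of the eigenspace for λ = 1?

1

T − 1I = [[0, -1, 0], [1, 1, 1], [0, 1, 0]].
This matrix has rank 2, so its null space has dimension 3 − 2 = 1.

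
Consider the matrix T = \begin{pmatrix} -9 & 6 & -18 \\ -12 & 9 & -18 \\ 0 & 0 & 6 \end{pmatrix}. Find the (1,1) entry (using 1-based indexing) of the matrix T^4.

81

Characteristic polynomial: s^3 - 6s^2 - 9s + 54 = (s - 6)(s - 3)(s + 3), so the eigenvalues are -3, 3, 6.
s=-3: eigenvector (1, 1, 0).
s=3: eigenvector (1, 2, 0).
s=6: eigenvector (-2, -2, 1).
P = [[1, 1, -2], [1, 2, -2], [0, 0, 1]], D = diag(-3, 3, 6), P⁻¹ = [[2, -1, 2], [-1, 1, 0], [0, 0, 1]].
T⁴ = P·diag(81, 81, 1296)·P⁻¹ = [[81, 0, -2430], [0, 81, -2430], [0, 0, 1296]].
The requested entry is 81.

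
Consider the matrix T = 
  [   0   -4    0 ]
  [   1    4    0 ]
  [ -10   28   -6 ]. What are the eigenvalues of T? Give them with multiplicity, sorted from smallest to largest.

Characteristic polynomial: p(λ) = λ^3 + 2λ^2 - 20λ + 24 = (λ - 2)^2(λ + 6).
Roots (with multiplicity): -6, 2, 2.

-6, 2, 2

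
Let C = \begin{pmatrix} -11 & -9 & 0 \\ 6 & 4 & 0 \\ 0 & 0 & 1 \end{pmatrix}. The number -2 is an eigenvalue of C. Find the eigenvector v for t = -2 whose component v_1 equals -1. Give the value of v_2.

1

C + 2I = [[-9, -9, 0], [6, 6, 0], [0, 0, 3]].
Solving (C + 2I)v = 0 gives the eigenspace spanned by (-1, 1, 0).
With v_1 = -1, v = (-1, 1, 0), so v_2 = 1.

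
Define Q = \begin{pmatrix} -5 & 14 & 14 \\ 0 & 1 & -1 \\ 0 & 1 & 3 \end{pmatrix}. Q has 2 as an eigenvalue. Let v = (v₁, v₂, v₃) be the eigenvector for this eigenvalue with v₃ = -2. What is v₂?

2

Q − 2I = [[-7, 14, 14], [0, -1, -1], [0, 1, 1]].
Solving (Q − 2I)v = 0 gives the eigenspace spanned by (0, 2, -2).
With v₃ = -2, v = (0, 2, -2), so v₂ = 2.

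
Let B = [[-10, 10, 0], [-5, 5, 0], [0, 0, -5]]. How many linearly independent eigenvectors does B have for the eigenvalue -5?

B + 5I = [[-5, 10, 0], [-5, 10, 0], [0, 0, 0]].
This matrix has rank 1, so its null space has dimension 3 − 1 = 2.

2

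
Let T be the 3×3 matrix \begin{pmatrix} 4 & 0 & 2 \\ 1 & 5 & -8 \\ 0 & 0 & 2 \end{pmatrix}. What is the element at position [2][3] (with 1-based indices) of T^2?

-54

Characteristic polynomial: s^3 - 11s^2 + 38s - 40 = (s - 5)(s - 4)(s - 2), so the eigenvalues are 2, 4, 5.
s=5: eigenvector (0, 1, 0).
s=4: eigenvector (1, -1, 0).
s=2: eigenvector (-1, 3, 1).
P = [[0, 1, -1], [1, -1, 3], [0, 0, 1]], D = diag(5, 4, 2), P⁻¹ = [[1, 1, -2], [1, 0, 1], [0, 0, 1]].
T² = P·diag(25, 16, 4)·P⁻¹ = [[16, 0, 12], [9, 25, -54], [0, 0, 4]].
The requested entry is -54.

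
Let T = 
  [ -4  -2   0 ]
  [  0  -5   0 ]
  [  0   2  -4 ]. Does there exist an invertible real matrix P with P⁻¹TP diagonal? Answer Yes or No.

Characteristic polynomial: p(s) = s^3 + 13s^2 + 56s + 80 = (s + 4)^2(s + 5).
s = -4 has algebraic multiplicity 2; rank(T + 4I) = 1, so geometric multiplicity = 2.
Every eigenvalue has geometric = algebraic multiplicity, so T is diagonalizable.

Yes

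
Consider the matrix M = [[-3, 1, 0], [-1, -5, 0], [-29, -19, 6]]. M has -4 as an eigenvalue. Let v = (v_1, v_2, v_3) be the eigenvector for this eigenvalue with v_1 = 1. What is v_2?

-1

M + 4I = [[1, 1, 0], [-1, -1, 0], [-29, -19, 10]].
Solving (M + 4I)v = 0 gives the eigenspace spanned by (1, -1, 1).
With v_1 = 1, v = (1, -1, 1), so v_2 = -1.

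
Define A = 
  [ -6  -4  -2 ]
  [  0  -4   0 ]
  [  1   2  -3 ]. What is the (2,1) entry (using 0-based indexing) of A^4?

Characteristic polynomial: t^3 + 13t^2 + 56t + 80 = (t + 4)^2(t + 5), so the eigenvalues are -5, -4, -4.
t=-4: eigenvector (-1, 0, 1).
t=-5: eigenvector (-2, 0, 1).
t=-4: eigenvector (-4, 1, 2).
P = [[-1, -2, -4], [0, 0, 1], [1, 1, 2]], D = diag(-4, -5, -4), P⁻¹ = [[1, 0, 2], [-1, -2, -1], [0, 1, 0]].
A⁴ = P·diag(256, 625, 256)·P⁻¹ = [[994, 1476, 738], [0, 256, 0], [-369, -738, -113]].
The requested entry is -738.

-738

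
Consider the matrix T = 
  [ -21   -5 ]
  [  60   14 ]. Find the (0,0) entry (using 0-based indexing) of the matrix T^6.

186621

Characteristic polynomial: s^2 + 7s + 6 = (s + 1)(s + 6), so the eigenvalues are -6, -1.
s=-1: eigenvector (-1, 4).
s=-6: eigenvector (1, -3).
P = [[-1, 1], [4, -3]], D = diag(-1, -6), P⁻¹ = [[3, 1], [4, 1]].
T⁶ = P·diag(1, 46656)·P⁻¹ = [[186621, 46655], [-559860, -139964]].
The requested entry is 186621.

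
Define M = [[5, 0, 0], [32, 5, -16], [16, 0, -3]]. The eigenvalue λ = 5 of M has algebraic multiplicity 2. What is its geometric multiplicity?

2

M − 5I = [[0, 0, 0], [32, 0, -16], [16, 0, -8]].
This matrix has rank 1, so its null space has dimension 3 − 1 = 2.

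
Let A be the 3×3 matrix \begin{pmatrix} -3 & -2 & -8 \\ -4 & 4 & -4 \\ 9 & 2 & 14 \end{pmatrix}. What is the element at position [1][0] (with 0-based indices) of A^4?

-2080

Characteristic polynomial: t^3 - 15t^2 + 74t - 120 = (t - 6)(t - 5)(t - 4), so the eigenvalues are 4, 5, 6.
t=5: eigenvector (1, 0, -1).
t=4: eigenvector (2, 1, -2).
t=6: eigenvector (-4, -2, 5).
P = [[1, 2, -4], [0, 1, -2], [-1, -2, 5]], D = diag(5, 4, 6), P⁻¹ = [[1, -2, 0], [2, 1, 2], [1, 0, 1]].
A⁴ = P·diag(625, 256, 1296)·P⁻¹ = [[-3535, -738, -4160], [-2080, 256, -2080], [4831, 738, 5456]].
The requested entry is -2080.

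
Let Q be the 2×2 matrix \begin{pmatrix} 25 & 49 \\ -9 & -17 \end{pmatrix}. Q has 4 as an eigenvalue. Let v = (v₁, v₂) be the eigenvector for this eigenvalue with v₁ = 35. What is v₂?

-15

Q − 4I = [[21, 49], [-9, -21]].
Solving (Q − 4I)v = 0 gives the eigenspace spanned by (35, -15).
With v₁ = 35, v = (35, -15), so v₂ = -15.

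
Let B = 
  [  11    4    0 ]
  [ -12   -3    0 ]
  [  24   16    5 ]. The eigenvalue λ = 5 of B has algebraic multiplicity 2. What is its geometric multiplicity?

B − 5I = [[6, 4, 0], [-12, -8, 0], [24, 16, 0]].
This matrix has rank 1, so its null space has dimension 3 − 1 = 2.

2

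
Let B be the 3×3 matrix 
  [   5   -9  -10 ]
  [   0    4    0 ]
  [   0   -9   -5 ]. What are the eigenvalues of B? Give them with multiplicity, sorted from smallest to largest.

Characteristic polynomial: p(λ) = λ^3 - 4λ^2 - 25λ + 100 = (λ - 5)(λ - 4)(λ + 5).
Roots (with multiplicity): -5, 4, 5.

-5, 4, 5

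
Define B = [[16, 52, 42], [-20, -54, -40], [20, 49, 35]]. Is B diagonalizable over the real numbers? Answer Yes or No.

Characteristic polynomial: p(μ) = μ^3 + 3μ^2 - 34μ - 120 = (μ - 6)(μ + 4)(μ + 5).
All 3 eigenvalues are distinct, so B is diagonalizable.

Yes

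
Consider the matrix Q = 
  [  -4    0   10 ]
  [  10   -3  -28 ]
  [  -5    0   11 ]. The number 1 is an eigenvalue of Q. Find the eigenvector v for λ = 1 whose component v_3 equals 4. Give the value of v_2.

-8

Q − 1I = [[-5, 0, 10], [10, -4, -28], [-5, 0, 10]].
Solving (Q − 1I)v = 0 gives the eigenspace spanned by (8, -8, 4).
With v_3 = 4, v = (8, -8, 4), so v_2 = -8.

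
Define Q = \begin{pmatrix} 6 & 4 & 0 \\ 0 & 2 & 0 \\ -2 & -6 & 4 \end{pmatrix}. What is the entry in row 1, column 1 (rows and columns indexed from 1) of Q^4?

Characteristic polynomial: μ^3 - 12μ^2 + 44μ - 48 = (μ - 6)(μ - 4)(μ - 2), so the eigenvalues are 2, 4, 6.
μ=6: eigenvector (1, 0, -1).
μ=2: eigenvector (-1, 1, 2).
μ=4: eigenvector (0, 0, 1).
P = [[1, -1, 0], [0, 1, 0], [-1, 2, 1]], D = diag(6, 2, 4), P⁻¹ = [[1, 1, 0], [0, 1, 0], [1, -1, 1]].
Q⁴ = P·diag(1296, 16, 256)·P⁻¹ = [[1296, 1280, 0], [0, 16, 0], [-1040, -1520, 256]].
The requested entry is 1296.

1296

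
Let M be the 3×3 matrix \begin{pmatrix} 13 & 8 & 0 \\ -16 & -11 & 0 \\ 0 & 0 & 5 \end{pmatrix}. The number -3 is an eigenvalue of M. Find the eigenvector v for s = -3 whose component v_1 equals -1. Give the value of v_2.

M + 3I = [[16, 8, 0], [-16, -8, 0], [0, 0, 8]].
Solving (M + 3I)v = 0 gives the eigenspace spanned by (-1, 2, 0).
With v_1 = -1, v = (-1, 2, 0), so v_2 = 2.

2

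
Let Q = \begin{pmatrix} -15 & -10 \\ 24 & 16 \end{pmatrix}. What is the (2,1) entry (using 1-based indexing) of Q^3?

24

Characteristic polynomial: t^2 - t = t(t - 1), so the eigenvalues are 0, 1.
t=0: eigenvector (-2, 3).
t=1: eigenvector (5, -8).
P = [[-2, 5], [3, -8]], D = diag(0, 1), P⁻¹ = [[-8, -5], [-3, -2]].
Q³ = P·diag(0, 1)·P⁻¹ = [[-15, -10], [24, 16]].
The requested entry is 24.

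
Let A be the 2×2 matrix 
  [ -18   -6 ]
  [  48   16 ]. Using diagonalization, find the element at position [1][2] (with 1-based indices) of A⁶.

Characteristic polynomial: r^2 + 2r = r(r + 2), so the eigenvalues are -2, 0.
r=-2: eigenvector (3, -8).
r=0: eigenvector (1, -3).
P = [[3, 1], [-8, -3]], D = diag(-2, 0), P⁻¹ = [[3, 1], [-8, -3]].
A⁶ = P·diag(64, 0)·P⁻¹ = [[576, 192], [-1536, -512]].
The requested entry is 192.

192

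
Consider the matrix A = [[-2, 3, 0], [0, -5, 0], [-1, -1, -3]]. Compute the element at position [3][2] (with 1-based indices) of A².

Characteristic polynomial: μ^3 + 10μ^2 + 31μ + 30 = (μ + 2)(μ + 3)(μ + 5), so the eigenvalues are -5, -3, -2.
μ=-3: eigenvector (0, 0, 1).
μ=-5: eigenvector (-1, 1, 0).
μ=-2: eigenvector (1, 0, -1).
P = [[0, -1, 1], [0, 1, 0], [1, 0, -1]], D = diag(-3, -5, -2), P⁻¹ = [[1, 1, 1], [0, 1, 0], [1, 1, 0]].
A² = P·diag(9, 25, 4)·P⁻¹ = [[4, -21, 0], [0, 25, 0], [5, 5, 9]].
The requested entry is 5.

5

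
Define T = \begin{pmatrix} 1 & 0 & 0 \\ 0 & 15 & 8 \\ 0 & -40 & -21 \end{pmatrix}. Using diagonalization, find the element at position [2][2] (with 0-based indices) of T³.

-621

Characteristic polynomial: r^3 + 5r^2 - r - 5 = (r - 1)(r + 1)(r + 5), so the eigenvalues are -5, -1, 1.
r=-5: eigenvector (0, -2, 5).
r=-1: eigenvector (0, 1, -2).
r=1: eigenvector (1, 0, 0).
P = [[0, 0, 1], [-2, 1, 0], [5, -2, 0]], D = diag(-5, -1, 1), P⁻¹ = [[0, 2, 1], [0, 5, 2], [1, 0, 0]].
T³ = P·diag(-125, -1, 1)·P⁻¹ = [[1, 0, 0], [0, 495, 248], [0, -1240, -621]].
The requested entry is -621.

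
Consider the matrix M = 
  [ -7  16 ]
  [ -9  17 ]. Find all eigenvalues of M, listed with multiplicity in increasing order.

Characteristic polynomial: p(s) = s^2 - 10s + 25 = (s - 5)^2.
Roots (with multiplicity): 5, 5.

5, 5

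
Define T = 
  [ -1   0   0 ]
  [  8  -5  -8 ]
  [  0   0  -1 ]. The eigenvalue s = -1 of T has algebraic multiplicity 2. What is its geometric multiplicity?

2

T + 1I = [[0, 0, 0], [8, -4, -8], [0, 0, 0]].
This matrix has rank 1, so its null space has dimension 3 − 1 = 2.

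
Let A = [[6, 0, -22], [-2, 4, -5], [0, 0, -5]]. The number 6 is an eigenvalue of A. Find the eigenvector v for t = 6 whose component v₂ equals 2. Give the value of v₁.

A − 6I = [[0, 0, -22], [-2, -2, -5], [0, 0, -11]].
Solving (A − 6I)v = 0 gives the eigenspace spanned by (-2, 2, 0).
With v₂ = 2, v = (-2, 2, 0), so v₁ = -2.

-2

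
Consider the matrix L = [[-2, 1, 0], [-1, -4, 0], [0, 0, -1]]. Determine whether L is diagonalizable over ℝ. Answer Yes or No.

No

Characteristic polynomial: p(t) = t^3 + 7t^2 + 15t + 9 = (t + 1)(t + 3)^2.
t = -3 has algebraic multiplicity 2; rank(L + 3I) = 2, so geometric multiplicity = 1.
Geometric multiplicity < algebraic multiplicity, so L is not diagonalizable.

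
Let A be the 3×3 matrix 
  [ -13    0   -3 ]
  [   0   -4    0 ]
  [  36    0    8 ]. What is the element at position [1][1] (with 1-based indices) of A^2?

61

Characteristic polynomial: μ^3 + 9μ^2 + 24μ + 16 = (μ + 1)(μ + 4)^2, so the eigenvalues are -4, -4, -1.
μ=-4: eigenvector (1, 0, -3).
μ=-4: eigenvector (2, 1, -6).
μ=-1: eigenvector (-1, 0, 4).
P = [[1, 2, -1], [0, 1, 0], [-3, -6, 4]], D = diag(-4, -4, -1), P⁻¹ = [[4, -2, 1], [0, 1, 0], [3, 0, 1]].
A² = P·diag(16, 16, 1)·P⁻¹ = [[61, 0, 15], [0, 16, 0], [-180, 0, -44]].
The requested entry is 61.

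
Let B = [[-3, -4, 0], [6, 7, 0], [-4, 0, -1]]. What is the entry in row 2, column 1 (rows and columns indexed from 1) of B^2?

24

Characteristic polynomial: s^3 - 3s^2 - s + 3 = (s - 3)(s - 1)(s + 1), so the eigenvalues are -1, 1, 3.
s=3: eigenvector (-2, 3, 2).
s=1: eigenvector (1, -1, -2).
s=-1: eigenvector (0, 0, 1).
P = [[-2, 1, 0], [3, -1, 0], [2, -2, 1]], D = diag(3, 1, -1), P⁻¹ = [[1, 1, 0], [3, 2, 0], [4, 2, 1]].
B² = P·diag(9, 1, 1)·P⁻¹ = [[-15, -16, 0], [24, 25, 0], [16, 16, 1]].
The requested entry is 24.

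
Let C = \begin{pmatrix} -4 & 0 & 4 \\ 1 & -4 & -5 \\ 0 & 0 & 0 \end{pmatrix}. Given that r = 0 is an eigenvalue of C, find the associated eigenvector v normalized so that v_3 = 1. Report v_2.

C = [[-4, 0, 4], [1, -4, -5], [0, 0, 0]].
Solving (C)v = 0 gives the eigenspace spanned by (1, -1, 1).
With v_3 = 1, v = (1, -1, 1), so v_2 = -1.

-1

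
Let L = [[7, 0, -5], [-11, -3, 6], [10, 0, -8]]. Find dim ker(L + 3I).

L + 3I = [[10, 0, -5], [-11, 0, 6], [10, 0, -5]].
This matrix has rank 2, so its null space has dimension 3 − 2 = 1.

1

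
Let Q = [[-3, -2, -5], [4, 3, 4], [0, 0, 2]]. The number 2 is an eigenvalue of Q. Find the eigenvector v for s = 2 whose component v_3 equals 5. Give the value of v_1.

-5

Q − 2I = [[-5, -2, -5], [4, 1, 4], [0, 0, 0]].
Solving (Q − 2I)v = 0 gives the eigenspace spanned by (-5, 0, 5).
With v_3 = 5, v = (-5, 0, 5), so v_1 = -5.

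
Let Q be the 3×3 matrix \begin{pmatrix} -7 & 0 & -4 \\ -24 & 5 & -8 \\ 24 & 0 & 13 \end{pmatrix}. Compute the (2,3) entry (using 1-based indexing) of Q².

-48

Characteristic polynomial: t^3 - 11t^2 + 35t - 25 = (t - 5)^2(t - 1), so the eigenvalues are 1, 5, 5.
t=1: eigenvector (1, 2, -2).
t=5: eigenvector (0, 1, 0).
t=5: eigenvector (-1, 0, 3).
P = [[1, 0, -1], [2, 1, 0], [-2, 0, 3]], D = diag(1, 5, 5), P⁻¹ = [[3, 0, 1], [-6, 1, -2], [2, 0, 1]].
Q² = P·diag(1, 25, 25)·P⁻¹ = [[-47, 0, -24], [-144, 25, -48], [144, 0, 73]].
The requested entry is -48.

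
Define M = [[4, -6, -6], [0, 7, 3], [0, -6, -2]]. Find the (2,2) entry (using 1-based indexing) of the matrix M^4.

Characteristic polynomial: r^3 - 9r^2 + 24r - 16 = (r - 4)^2(r - 1), so the eigenvalues are 1, 4, 4.
r=4: eigenvector (1, 1, -1).
r=4: eigenvector (0, 1, -1).
r=1: eigenvector (2, -1, 2).
P = [[1, 0, 2], [1, 1, -1], [-1, -1, 2]], D = diag(4, 4, 1), P⁻¹ = [[1, -2, -2], [-1, 4, 3], [0, 1, 1]].
M⁴ = P·diag(256, 256, 1)·P⁻¹ = [[256, -510, -510], [0, 511, 255], [0, -510, -254]].
The requested entry is 511.

511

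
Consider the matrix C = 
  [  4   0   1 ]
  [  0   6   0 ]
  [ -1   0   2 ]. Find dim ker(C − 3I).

C − 3I = [[1, 0, 1], [0, 3, 0], [-1, 0, -1]].
This matrix has rank 2, so its null space has dimension 3 − 2 = 1.

1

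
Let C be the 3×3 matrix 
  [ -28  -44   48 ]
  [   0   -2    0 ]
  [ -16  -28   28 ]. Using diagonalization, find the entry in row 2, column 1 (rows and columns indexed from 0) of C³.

Characteristic polynomial: t^3 + 2t^2 - 16t - 32 = (t - 4)(t + 2)(t + 4), so the eigenvalues are -4, -2, 4.
t=4: eigenvector (-3, 0, -2).
t=-2: eigenvector (2, 1, 2).
t=-4: eigenvector (2, 0, 1).
P = [[-3, 2, 2], [0, 1, 0], [-2, 2, 1]], D = diag(4, -2, -4), P⁻¹ = [[1, 2, -2], [0, 1, 0], [2, 2, -3]].
C³ = P·diag(64, -8, -64)·P⁻¹ = [[-448, -656, 768], [0, -8, 0], [-256, -400, 448]].
The requested entry is -400.

-400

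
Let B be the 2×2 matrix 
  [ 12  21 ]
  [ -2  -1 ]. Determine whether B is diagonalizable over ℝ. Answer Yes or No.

Yes

Characteristic polynomial: p(t) = t^2 - 11t + 30 = (t - 6)(t - 5).
All 2 eigenvalues are distinct, so B is diagonalizable.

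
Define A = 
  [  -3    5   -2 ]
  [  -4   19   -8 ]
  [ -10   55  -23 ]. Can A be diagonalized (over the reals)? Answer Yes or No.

No

Characteristic polynomial: p(r) = r^3 + 7r^2 + 15r + 9 = (r + 1)(r + 3)^2.
r = -3 has algebraic multiplicity 2; rank(A + 3I) = 2, so geometric multiplicity = 1.
Geometric multiplicity < algebraic multiplicity, so A is not diagonalizable.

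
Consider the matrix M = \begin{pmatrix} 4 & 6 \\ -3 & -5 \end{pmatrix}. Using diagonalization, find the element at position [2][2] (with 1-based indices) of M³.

Characteristic polynomial: r^2 + r - 2 = (r - 1)(r + 2), so the eigenvalues are -2, 1.
r=-2: eigenvector (-1, 1).
r=1: eigenvector (2, -1).
P = [[-1, 2], [1, -1]], D = diag(-2, 1), P⁻¹ = [[1, 2], [1, 1]].
M³ = P·diag(-8, 1)·P⁻¹ = [[10, 18], [-9, -17]].
The requested entry is -17.

-17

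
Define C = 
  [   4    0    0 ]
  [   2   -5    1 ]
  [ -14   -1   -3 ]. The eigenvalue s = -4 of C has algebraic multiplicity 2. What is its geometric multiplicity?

C + 4I = [[8, 0, 0], [2, -1, 1], [-14, -1, 1]].
This matrix has rank 2, so its null space has dimension 3 − 2 = 1.

1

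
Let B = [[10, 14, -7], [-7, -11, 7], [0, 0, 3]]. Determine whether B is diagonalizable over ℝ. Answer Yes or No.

Characteristic polynomial: p(μ) = μ^3 - 2μ^2 - 15μ + 36 = (μ - 3)^2(μ + 4).
μ = 3 has algebraic multiplicity 2; rank(B − 3I) = 1, so geometric multiplicity = 2.
Every eigenvalue has geometric = algebraic multiplicity, so B is diagonalizable.

Yes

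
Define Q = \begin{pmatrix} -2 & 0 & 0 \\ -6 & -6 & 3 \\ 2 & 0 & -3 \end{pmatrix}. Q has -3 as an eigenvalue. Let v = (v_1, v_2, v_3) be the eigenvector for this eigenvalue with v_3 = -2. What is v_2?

-2

Q + 3I = [[1, 0, 0], [-6, -3, 3], [2, 0, 0]].
Solving (Q + 3I)v = 0 gives the eigenspace spanned by (0, -2, -2).
With v_3 = -2, v = (0, -2, -2), so v_2 = -2.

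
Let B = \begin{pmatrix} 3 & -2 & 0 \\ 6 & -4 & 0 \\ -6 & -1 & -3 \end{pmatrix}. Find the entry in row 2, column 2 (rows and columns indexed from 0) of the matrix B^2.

9

Characteristic polynomial: s^3 + 4s^2 + 3s = s(s + 1)(s + 3), so the eigenvalues are -3, -1, 0.
s=-1: eigenvector (1, 2, -4).
s=-3: eigenvector (0, 0, 1).
s=0: eigenvector (-2, -3, 5).
P = [[1, 0, -2], [2, 0, -3], [-4, 1, 5]], D = diag(-1, -3, 0), P⁻¹ = [[-3, 2, 0], [-2, 3, 1], [-2, 1, 0]].
B² = P·diag(1, 9, 0)·P⁻¹ = [[-3, 2, 0], [-6, 4, 0], [-6, 19, 9]].
The requested entry is 9.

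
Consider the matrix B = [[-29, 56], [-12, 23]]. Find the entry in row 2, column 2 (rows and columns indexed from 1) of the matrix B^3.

743

Characteristic polynomial: μ^2 + 6μ + 5 = (μ + 1)(μ + 5), so the eigenvalues are -5, -1.
μ=-5: eigenvector (7, 3).
μ=-1: eigenvector (2, 1).
P = [[7, 2], [3, 1]], D = diag(-5, -1), P⁻¹ = [[1, -2], [-3, 7]].
B³ = P·diag(-125, -1)·P⁻¹ = [[-869, 1736], [-372, 743]].
The requested entry is 743.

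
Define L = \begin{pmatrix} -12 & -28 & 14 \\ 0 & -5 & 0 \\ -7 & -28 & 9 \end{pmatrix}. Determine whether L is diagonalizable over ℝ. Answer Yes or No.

Yes

Characteristic polynomial: p(t) = t^3 + 8t^2 + 5t - 50 = (t - 2)(t + 5)^2.
t = -5 has algebraic multiplicity 2; rank(L + 5I) = 1, so geometric multiplicity = 2.
Every eigenvalue has geometric = algebraic multiplicity, so L is diagonalizable.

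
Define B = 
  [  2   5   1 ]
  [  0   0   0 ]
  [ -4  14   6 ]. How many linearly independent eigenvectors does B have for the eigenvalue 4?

1

B − 4I = [[-2, 5, 1], [0, -4, 0], [-4, 14, 2]].
This matrix has rank 2, so its null space has dimension 3 − 2 = 1.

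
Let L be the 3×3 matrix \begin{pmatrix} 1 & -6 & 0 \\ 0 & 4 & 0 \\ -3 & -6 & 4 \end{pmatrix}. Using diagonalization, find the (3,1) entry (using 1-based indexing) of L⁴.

-255

Characteristic polynomial: r^3 - 9r^2 + 24r - 16 = (r - 4)^2(r - 1), so the eigenvalues are 1, 4, 4.
r=1: eigenvector (1, 0, 1).
r=4: eigenvector (-2, 1, -2).
r=4: eigenvector (0, 0, 1).
P = [[1, -2, 0], [0, 1, 0], [1, -2, 1]], D = diag(1, 4, 4), P⁻¹ = [[1, 2, 0], [0, 1, 0], [-1, 0, 1]].
L⁴ = P·diag(1, 256, 256)·P⁻¹ = [[1, -510, 0], [0, 256, 0], [-255, -510, 256]].
The requested entry is -255.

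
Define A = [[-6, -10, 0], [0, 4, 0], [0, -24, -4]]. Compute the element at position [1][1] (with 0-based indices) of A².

16

Characteristic polynomial: μ^3 + 6μ^2 - 16μ - 96 = (μ - 4)(μ + 4)(μ + 6), so the eigenvalues are -6, -4, 4.
μ=-6: eigenvector (1, 0, 0).
μ=-4: eigenvector (0, 0, 1).
μ=4: eigenvector (-1, 1, -3).
P = [[1, 0, -1], [0, 0, 1], [0, 1, -3]], D = diag(-6, -4, 4), P⁻¹ = [[1, 1, 0], [0, 3, 1], [0, 1, 0]].
A² = P·diag(36, 16, 16)·P⁻¹ = [[36, 20, 0], [0, 16, 0], [0, 0, 16]].
The requested entry is 16.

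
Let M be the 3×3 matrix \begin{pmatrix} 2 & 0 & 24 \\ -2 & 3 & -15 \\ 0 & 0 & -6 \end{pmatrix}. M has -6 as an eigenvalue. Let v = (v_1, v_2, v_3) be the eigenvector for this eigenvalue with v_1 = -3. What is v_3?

M + 6I = [[8, 0, 24], [-2, 9, -15], [0, 0, 0]].
Solving (M + 6I)v = 0 gives the eigenspace spanned by (-3, 1, 1).
With v_1 = -3, v = (-3, 1, 1), so v_3 = 1.

1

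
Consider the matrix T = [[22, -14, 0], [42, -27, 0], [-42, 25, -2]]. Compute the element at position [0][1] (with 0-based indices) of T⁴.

Characteristic polynomial: r^3 + 7r^2 + 4r - 12 = (r - 1)(r + 2)(r + 6), so the eigenvalues are -6, -2, 1.
r=-6: eigenvector (1, 2, -2).
r=1: eigenvector (-2, -3, 3).
r=-2: eigenvector (0, 0, 1).
P = [[1, -2, 0], [2, -3, 0], [-2, 3, 1]], D = diag(-6, 1, -2), P⁻¹ = [[-3, 2, 0], [-2, 1, 0], [0, 1, 1]].
T⁴ = P·diag(1296, 1, 16)·P⁻¹ = [[-3884, 2590, 0], [-7770, 5181, 0], [7770, -5165, 16]].
The requested entry is 2590.

2590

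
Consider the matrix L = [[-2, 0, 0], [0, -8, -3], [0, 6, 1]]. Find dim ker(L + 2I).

2

L + 2I = [[0, 0, 0], [0, -6, -3], [0, 6, 3]].
This matrix has rank 1, so its null space has dimension 3 − 1 = 2.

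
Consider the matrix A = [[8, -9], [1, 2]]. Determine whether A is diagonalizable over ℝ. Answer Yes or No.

No

Characteristic polynomial: p(r) = r^2 - 10r + 25 = (r - 5)^2.
r = 5 has algebraic multiplicity 2; rank(A − 5I) = 1, so geometric multiplicity = 1.
Geometric multiplicity < algebraic multiplicity, so A is not diagonalizable.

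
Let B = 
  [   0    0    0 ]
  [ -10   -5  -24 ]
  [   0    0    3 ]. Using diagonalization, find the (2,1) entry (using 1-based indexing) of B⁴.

1250

Characteristic polynomial: t^3 + 2t^2 - 15t = t(t - 3)(t + 5), so the eigenvalues are -5, 0, 3.
t=3: eigenvector (0, -3, 1).
t=-5: eigenvector (0, 1, 0).
t=0: eigenvector (1, -2, 0).
P = [[0, 0, 1], [-3, 1, -2], [1, 0, 0]], D = diag(3, -5, 0), P⁻¹ = [[0, 0, 1], [2, 1, 3], [1, 0, 0]].
B⁴ = P·diag(81, 625, 0)·P⁻¹ = [[0, 0, 0], [1250, 625, 1632], [0, 0, 81]].
The requested entry is 1250.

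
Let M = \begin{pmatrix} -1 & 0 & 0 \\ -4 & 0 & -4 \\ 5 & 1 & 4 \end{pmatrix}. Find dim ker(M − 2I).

1

M − 2I = [[-3, 0, 0], [-4, -2, -4], [5, 1, 2]].
This matrix has rank 2, so its null space has dimension 3 − 2 = 1.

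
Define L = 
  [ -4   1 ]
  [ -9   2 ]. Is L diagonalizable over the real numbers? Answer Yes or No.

Characteristic polynomial: p(t) = t^2 + 2t + 1 = (t + 1)^2.
t = -1 has algebraic multiplicity 2; rank(L + 1I) = 1, so geometric multiplicity = 1.
Geometric multiplicity < algebraic multiplicity, so L is not diagonalizable.

No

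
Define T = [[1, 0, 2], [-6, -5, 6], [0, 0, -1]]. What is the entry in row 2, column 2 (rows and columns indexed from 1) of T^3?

-125

Characteristic polynomial: μ^3 + 5μ^2 - μ - 5 = (μ - 1)(μ + 1)(μ + 5), so the eigenvalues are -5, -1, 1.
μ=-5: eigenvector (0, 1, 0).
μ=1: eigenvector (1, -1, 0).
μ=-1: eigenvector (-1, 3, 1).
P = [[0, 1, -1], [1, -1, 3], [0, 0, 1]], D = diag(-5, 1, -1), P⁻¹ = [[1, 1, -2], [1, 0, 1], [0, 0, 1]].
T³ = P·diag(-125, 1, -1)·P⁻¹ = [[1, 0, 2], [-126, -125, 246], [0, 0, -1]].
The requested entry is -125.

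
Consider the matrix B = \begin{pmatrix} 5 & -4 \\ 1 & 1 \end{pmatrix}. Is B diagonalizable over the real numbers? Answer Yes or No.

No

Characteristic polynomial: p(s) = s^2 - 6s + 9 = (s - 3)^2.
s = 3 has algebraic multiplicity 2; rank(B − 3I) = 1, so geometric multiplicity = 1.
Geometric multiplicity < algebraic multiplicity, so B is not diagonalizable.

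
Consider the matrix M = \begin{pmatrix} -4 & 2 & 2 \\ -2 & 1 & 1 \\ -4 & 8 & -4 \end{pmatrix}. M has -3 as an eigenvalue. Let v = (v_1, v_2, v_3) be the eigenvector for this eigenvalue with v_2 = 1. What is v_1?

M + 3I = [[-1, 2, 2], [-2, 4, 1], [-4, 8, -1]].
Solving (M + 3I)v = 0 gives the eigenspace spanned by (2, 1, 0).
With v_2 = 1, v = (2, 1, 0), so v_1 = 2.

2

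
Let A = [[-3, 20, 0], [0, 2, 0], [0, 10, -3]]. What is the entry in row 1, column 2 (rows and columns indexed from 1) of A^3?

140

Characteristic polynomial: t^3 + 4t^2 - 3t - 18 = (t - 2)(t + 3)^2, so the eigenvalues are -3, -3, 2.
t=-3: eigenvector (0, 0, 1).
t=2: eigenvector (4, 1, 2).
t=-3: eigenvector (1, 0, 0).
P = [[0, 4, 1], [0, 1, 0], [1, 2, 0]], D = diag(-3, 2, -3), P⁻¹ = [[0, -2, 1], [0, 1, 0], [1, -4, 0]].
A³ = P·diag(-27, 8, -27)·P⁻¹ = [[-27, 140, 0], [0, 8, 0], [0, 70, -27]].
The requested entry is 140.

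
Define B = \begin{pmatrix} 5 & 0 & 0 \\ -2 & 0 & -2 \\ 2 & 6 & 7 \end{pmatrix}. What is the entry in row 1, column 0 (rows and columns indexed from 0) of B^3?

Characteristic polynomial: μ^3 - 12μ^2 + 47μ - 60 = (μ - 5)(μ - 4)(μ - 3), so the eigenvalues are 3, 4, 5.
μ=5: eigenvector (1, 0, -1).
μ=3: eigenvector (0, 2, -3).
μ=4: eigenvector (0, -1, 2).
P = [[1, 0, 0], [0, 2, -1], [-1, -3, 2]], D = diag(5, 3, 4), P⁻¹ = [[1, 0, 0], [1, 2, 1], [2, 3, 2]].
B³ = P·diag(125, 27, 64)·P⁻¹ = [[125, 0, 0], [-74, -84, -74], [50, 222, 175]].
The requested entry is -74.

-74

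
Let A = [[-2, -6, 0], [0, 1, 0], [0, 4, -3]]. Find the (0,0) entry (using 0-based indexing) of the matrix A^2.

Characteristic polynomial: λ^3 + 4λ^2 + λ - 6 = (λ - 1)(λ + 2)(λ + 3), so the eigenvalues are -3, -2, 1.
λ=-2: eigenvector (1, 0, 0).
λ=-3: eigenvector (0, 0, 1).
λ=1: eigenvector (-2, 1, 1).
P = [[1, 0, -2], [0, 0, 1], [0, 1, 1]], D = diag(-2, -3, 1), P⁻¹ = [[1, 2, 0], [0, -1, 1], [0, 1, 0]].
A² = P·diag(4, 9, 1)·P⁻¹ = [[4, 6, 0], [0, 1, 0], [0, -8, 9]].
The requested entry is 4.

4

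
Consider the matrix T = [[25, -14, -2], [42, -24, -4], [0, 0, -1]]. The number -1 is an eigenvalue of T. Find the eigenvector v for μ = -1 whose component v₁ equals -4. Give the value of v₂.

-8

T + 1I = [[26, -14, -2], [42, -23, -4], [0, 0, 0]].
Solving (T + 1I)v = 0 gives the eigenspace spanned by (-4, -8, 4).
With v₁ = -4, v = (-4, -8, 4), so v₂ = -8.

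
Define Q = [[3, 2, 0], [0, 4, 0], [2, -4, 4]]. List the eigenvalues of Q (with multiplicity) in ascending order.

3, 4, 4

Characteristic polynomial: p(λ) = λ^3 - 11λ^2 + 40λ - 48 = (λ - 4)^2(λ - 3).
Roots (with multiplicity): 3, 4, 4.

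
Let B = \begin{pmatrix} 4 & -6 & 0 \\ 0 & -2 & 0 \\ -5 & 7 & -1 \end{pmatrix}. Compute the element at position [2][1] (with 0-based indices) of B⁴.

Characteristic polynomial: t^3 - t^2 - 10t - 8 = (t - 4)(t + 1)(t + 2), so the eigenvalues are -2, -1, 4.
t=4: eigenvector (1, 0, -1).
t=-2: eigenvector (1, 1, -2).
t=-1: eigenvector (0, 0, 1).
P = [[1, 1, 0], [0, 1, 0], [-1, -2, 1]], D = diag(4, -2, -1), P⁻¹ = [[1, -1, 0], [0, 1, 0], [1, 1, 1]].
B⁴ = P·diag(256, 16, 1)·P⁻¹ = [[256, -240, 0], [0, 16, 0], [-255, 225, 1]].
The requested entry is 225.

225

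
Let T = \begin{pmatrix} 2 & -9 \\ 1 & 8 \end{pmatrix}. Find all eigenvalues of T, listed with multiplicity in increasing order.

5, 5

Characteristic polynomial: p(λ) = λ^2 - 10λ + 25 = (λ - 5)^2.
Roots (with multiplicity): 5, 5.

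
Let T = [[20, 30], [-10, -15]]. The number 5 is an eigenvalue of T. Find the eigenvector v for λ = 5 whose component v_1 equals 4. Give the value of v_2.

T − 5I = [[15, 30], [-10, -20]].
Solving (T − 5I)v = 0 gives the eigenspace spanned by (4, -2).
With v_1 = 4, v = (4, -2), so v_2 = -2.

-2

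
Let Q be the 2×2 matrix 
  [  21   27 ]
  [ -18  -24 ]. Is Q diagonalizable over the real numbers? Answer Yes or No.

Characteristic polynomial: p(λ) = λ^2 + 3λ - 18 = (λ - 3)(λ + 6).
All 2 eigenvalues are distinct, so Q is diagonalizable.

Yes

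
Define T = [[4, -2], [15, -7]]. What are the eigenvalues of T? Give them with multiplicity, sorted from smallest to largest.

Characteristic polynomial: p(μ) = μ^2 + 3μ + 2 = (μ + 1)(μ + 2).
Roots (with multiplicity): -2, -1.

-2, -1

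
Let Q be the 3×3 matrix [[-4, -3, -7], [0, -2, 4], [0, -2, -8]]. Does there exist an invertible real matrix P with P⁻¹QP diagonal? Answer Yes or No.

Characteristic polynomial: p(μ) = μ^3 + 14μ^2 + 64μ + 96 = (μ + 4)^2(μ + 6).
μ = -4 has algebraic multiplicity 2; rank(Q + 4I) = 2, so geometric multiplicity = 1.
Geometric multiplicity < algebraic multiplicity, so Q is not diagonalizable.

No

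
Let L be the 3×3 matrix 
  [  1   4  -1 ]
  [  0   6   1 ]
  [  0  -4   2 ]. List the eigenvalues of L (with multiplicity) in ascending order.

1, 4, 4

Characteristic polynomial: p(t) = t^3 - 9t^2 + 24t - 16 = (t - 4)^2(t - 1).
Roots (with multiplicity): 1, 4, 4.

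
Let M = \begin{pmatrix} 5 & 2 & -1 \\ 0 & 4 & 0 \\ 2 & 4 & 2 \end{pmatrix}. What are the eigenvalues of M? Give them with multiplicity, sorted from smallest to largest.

Characteristic polynomial: p(r) = r^3 - 11r^2 + 40r - 48 = (r - 4)^2(r - 3).
Roots (with multiplicity): 3, 4, 4.

3, 4, 4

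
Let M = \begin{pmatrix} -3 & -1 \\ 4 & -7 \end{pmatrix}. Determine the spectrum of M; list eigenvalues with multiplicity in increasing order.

-5, -5

Characteristic polynomial: p(t) = t^2 + 10t + 25 = (t + 5)^2.
Roots (with multiplicity): -5, -5.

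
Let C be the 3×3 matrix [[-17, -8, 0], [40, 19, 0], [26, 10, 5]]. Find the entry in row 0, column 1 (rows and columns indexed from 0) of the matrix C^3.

-56

Characteristic polynomial: t^3 - 7t^2 + 7t + 15 = (t - 5)(t - 3)(t + 1), so the eigenvalues are -1, 3, 5.
t=-1: eigenvector (1, -2, -1).
t=3: eigenvector (-2, 5, 1).
t=5: eigenvector (0, 0, 1).
P = [[1, -2, 0], [-2, 5, 0], [-1, 1, 1]], D = diag(-1, 3, 5), P⁻¹ = [[5, 2, 0], [2, 1, 0], [3, 1, 1]].
C³ = P·diag(-1, 27, 125)·P⁻¹ = [[-113, -56, 0], [280, 139, 0], [434, 154, 125]].
The requested entry is -56.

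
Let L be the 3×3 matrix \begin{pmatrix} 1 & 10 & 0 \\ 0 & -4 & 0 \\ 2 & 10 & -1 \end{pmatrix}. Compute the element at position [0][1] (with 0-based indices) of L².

Characteristic polynomial: r^3 + 4r^2 - r - 4 = (r - 1)(r + 1)(r + 4), so the eigenvalues are -4, -1, 1.
r=1: eigenvector (1, 0, 1).
r=-4: eigenvector (-2, 1, -2).
r=-1: eigenvector (0, 0, 1).
P = [[1, -2, 0], [0, 1, 0], [1, -2, 1]], D = diag(1, -4, -1), P⁻¹ = [[1, 2, 0], [0, 1, 0], [-1, 0, 1]].
L² = P·diag(1, 16, 1)·P⁻¹ = [[1, -30, 0], [0, 16, 0], [0, -30, 1]].
The requested entry is -30.

-30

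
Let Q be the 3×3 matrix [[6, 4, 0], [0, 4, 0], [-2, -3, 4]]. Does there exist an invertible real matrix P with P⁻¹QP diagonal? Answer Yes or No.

No

Characteristic polynomial: p(s) = s^3 - 14s^2 + 64s - 96 = (s - 6)(s - 4)^2.
s = 4 has algebraic multiplicity 2; rank(Q − 4I) = 2, so geometric multiplicity = 1.
Geometric multiplicity < algebraic multiplicity, so Q is not diagonalizable.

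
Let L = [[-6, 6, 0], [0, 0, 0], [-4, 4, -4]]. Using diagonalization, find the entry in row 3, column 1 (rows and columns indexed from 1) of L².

Characteristic polynomial: s^3 + 10s^2 + 24s = s(s + 4)(s + 6), so the eigenvalues are -6, -4, 0.
s=-6: eigenvector (1, 0, 2).
s=-4: eigenvector (0, 0, 1).
s=0: eigenvector (1, 1, 0).
P = [[1, 0, 1], [0, 0, 1], [2, 1, 0]], D = diag(-6, -4, 0), P⁻¹ = [[1, -1, 0], [-2, 2, 1], [0, 1, 0]].
L² = P·diag(36, 16, 0)·P⁻¹ = [[36, -36, 0], [0, 0, 0], [40, -40, 16]].
The requested entry is 40.

40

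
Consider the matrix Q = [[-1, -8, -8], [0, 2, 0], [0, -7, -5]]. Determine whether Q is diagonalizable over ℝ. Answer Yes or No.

Yes

Characteristic polynomial: p(r) = r^3 + 4r^2 - 7r - 10 = (r - 2)(r + 1)(r + 5).
All 3 eigenvalues are distinct, so Q is diagonalizable.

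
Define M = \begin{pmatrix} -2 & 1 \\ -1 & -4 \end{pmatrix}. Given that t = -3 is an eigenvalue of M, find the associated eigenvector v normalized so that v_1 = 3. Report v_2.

M + 3I = [[1, 1], [-1, -1]].
Solving (M + 3I)v = 0 gives the eigenspace spanned by (3, -3).
With v_1 = 3, v = (3, -3), so v_2 = -3.

-3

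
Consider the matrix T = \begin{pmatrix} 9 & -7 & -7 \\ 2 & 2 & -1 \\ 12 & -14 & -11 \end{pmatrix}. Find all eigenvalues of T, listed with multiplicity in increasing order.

Characteristic polynomial: p(λ) = λ^3 - 19λ + 30 = (λ - 3)(λ - 2)(λ + 5).
Roots (with multiplicity): -5, 2, 3.

-5, 2, 3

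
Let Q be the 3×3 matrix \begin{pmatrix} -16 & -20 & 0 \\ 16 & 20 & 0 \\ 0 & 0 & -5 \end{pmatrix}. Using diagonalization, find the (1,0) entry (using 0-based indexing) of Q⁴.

Characteristic polynomial: λ^3 + λ^2 - 20λ = λ(λ - 4)(λ + 5), so the eigenvalues are -5, 0, 4.
λ=4: eigenvector (-1, 1, 0).
λ=0: eigenvector (5, -4, 0).
λ=-5: eigenvector (0, 0, 1).
P = [[-1, 5, 0], [1, -4, 0], [0, 0, 1]], D = diag(4, 0, -5), P⁻¹ = [[4, 5, 0], [1, 1, 0], [0, 0, 1]].
Q⁴ = P·diag(256, 0, 625)·P⁻¹ = [[-1024, -1280, 0], [1024, 1280, 0], [0, 0, 625]].
The requested entry is 1024.

1024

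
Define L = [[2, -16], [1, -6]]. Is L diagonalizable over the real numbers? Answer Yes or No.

No

Characteristic polynomial: p(t) = t^2 + 4t + 4 = (t + 2)^2.
t = -2 has algebraic multiplicity 2; rank(L + 2I) = 1, so geometric multiplicity = 1.
Geometric multiplicity < algebraic multiplicity, so L is not diagonalizable.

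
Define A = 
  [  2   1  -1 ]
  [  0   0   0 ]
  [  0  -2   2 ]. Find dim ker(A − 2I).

1

A − 2I = [[0, 1, -1], [0, -2, 0], [0, -2, 0]].
This matrix has rank 2, so its null space has dimension 3 − 2 = 1.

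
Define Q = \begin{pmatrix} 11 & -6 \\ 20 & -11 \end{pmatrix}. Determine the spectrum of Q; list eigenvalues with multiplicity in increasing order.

-1, 1

Characteristic polynomial: p(r) = r^2 - 1 = (r - 1)(r + 1).
Roots (with multiplicity): -1, 1.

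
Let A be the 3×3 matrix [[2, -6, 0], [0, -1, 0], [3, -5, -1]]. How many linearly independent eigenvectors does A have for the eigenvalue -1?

A + 1I = [[3, -6, 0], [0, 0, 0], [3, -5, 0]].
This matrix has rank 2, so its null space has dimension 3 − 2 = 1.

1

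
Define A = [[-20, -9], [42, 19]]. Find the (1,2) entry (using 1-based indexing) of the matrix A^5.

Characteristic polynomial: λ^2 + λ - 2 = (λ - 1)(λ + 2), so the eigenvalues are -2, 1.
λ=-2: eigenvector (1, -2).
λ=1: eigenvector (-3, 7).
P = [[1, -3], [-2, 7]], D = diag(-2, 1), P⁻¹ = [[7, 3], [2, 1]].
A⁵ = P·diag(-32, 1)·P⁻¹ = [[-230, -99], [462, 199]].
The requested entry is -99.

-99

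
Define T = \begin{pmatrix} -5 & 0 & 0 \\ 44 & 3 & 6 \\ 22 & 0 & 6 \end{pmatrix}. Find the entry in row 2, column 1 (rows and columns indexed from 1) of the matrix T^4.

2684

Characteristic polynomial: λ^3 - 4λ^2 - 27λ + 90 = (λ - 6)(λ - 3)(λ + 5), so the eigenvalues are -5, 3, 6.
λ=6: eigenvector (0, 2, 1).
λ=3: eigenvector (0, 1, 0).
λ=-5: eigenvector (1, -4, -2).
P = [[0, 0, 1], [2, 1, -4], [1, 0, -2]], D = diag(6, 3, -5), P⁻¹ = [[2, 0, 1], [0, 1, -2], [1, 0, 0]].
T⁴ = P·diag(1296, 81, 625)·P⁻¹ = [[625, 0, 0], [2684, 81, 2430], [1342, 0, 1296]].
The requested entry is 2684.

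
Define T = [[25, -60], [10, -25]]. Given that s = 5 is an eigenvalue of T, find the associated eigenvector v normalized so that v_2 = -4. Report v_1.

-12

T − 5I = [[20, -60], [10, -30]].
Solving (T − 5I)v = 0 gives the eigenspace spanned by (-12, -4).
With v_2 = -4, v = (-12, -4), so v_1 = -12.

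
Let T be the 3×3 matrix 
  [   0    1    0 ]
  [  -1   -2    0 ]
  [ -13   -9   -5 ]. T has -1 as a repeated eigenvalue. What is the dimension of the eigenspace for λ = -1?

1

T + 1I = [[1, 1, 0], [-1, -1, 0], [-13, -9, -4]].
This matrix has rank 2, so its null space has dimension 3 − 2 = 1.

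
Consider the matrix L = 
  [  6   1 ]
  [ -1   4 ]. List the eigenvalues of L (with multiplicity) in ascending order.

5, 5

Characteristic polynomial: p(λ) = λ^2 - 10λ + 25 = (λ - 5)^2.
Roots (with multiplicity): 5, 5.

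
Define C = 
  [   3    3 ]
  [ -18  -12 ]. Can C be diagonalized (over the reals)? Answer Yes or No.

Characteristic polynomial: p(μ) = μ^2 + 9μ + 18 = (μ + 3)(μ + 6).
All 2 eigenvalues are distinct, so C is diagonalizable.

Yes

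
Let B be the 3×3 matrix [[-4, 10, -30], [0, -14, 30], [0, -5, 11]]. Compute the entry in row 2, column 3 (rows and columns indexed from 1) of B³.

Characteristic polynomial: μ^3 + 7μ^2 + 8μ - 16 = (μ - 1)(μ + 4)^2, so the eigenvalues are -4, -4, 1.
μ=-4: eigenvector (1, 0, 0).
μ=1: eigenvector (-2, 2, 1).
μ=-4: eigenvector (-1, 3, 1).
P = [[1, -2, -1], [0, 2, 3], [0, 1, 1]], D = diag(-4, 1, -4), P⁻¹ = [[1, -1, 4], [0, -1, 3], [0, 1, -2]].
B³ = P·diag(-64, 1, -64)·P⁻¹ = [[-64, 130, -390], [0, -194, 390], [0, -65, 131]].
The requested entry is 390.

390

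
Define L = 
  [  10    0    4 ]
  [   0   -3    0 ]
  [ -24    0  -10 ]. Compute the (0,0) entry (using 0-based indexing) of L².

4

Characteristic polynomial: s^3 + 3s^2 - 4s - 12 = (s - 2)(s + 2)(s + 3), so the eigenvalues are -3, -2, 2.
s=2: eigenvector (1, 0, -2).
s=-3: eigenvector (0, 1, 0).
s=-2: eigenvector (-1, 0, 3).
P = [[1, 0, -1], [0, 1, 0], [-2, 0, 3]], D = diag(2, -3, -2), P⁻¹ = [[3, 0, 1], [0, 1, 0], [2, 0, 1]].
L² = P·diag(4, 9, 4)·P⁻¹ = [[4, 0, 0], [0, 9, 0], [0, 0, 4]].
The requested entry is 4.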